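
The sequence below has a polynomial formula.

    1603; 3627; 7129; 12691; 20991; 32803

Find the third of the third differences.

774

Δ: 2024, 3502, 5562, 8300, 11812
Δ²: 1478, 2060, 2738, 3512
Δ³: 582, 678, 774
Δ⁴: 96, 96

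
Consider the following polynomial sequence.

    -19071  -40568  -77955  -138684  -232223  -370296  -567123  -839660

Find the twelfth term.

Δ: -21497, -37387, -60729, -93539, -138073, -196827, -272537
Δ²: -15890, -23342, -32810, -44534, -58754, -75710
Δ³: -7452, -9468, -11724, -14220, -16956
Δ⁴: -2016, -2256, -2496, -2736
Δ⁵: -240, -240, -240
Constant fifth difference = -240, so extend:
-2736 − 240 = -2976;  -16956 − 2976 = -19932;  -75710 − 19932 = -95642;  -272537 − 95642 = -368179;  -839660 − 368179 = -1207839
-2976 − 240 = -3216;  -19932 − 3216 = -23148;  -95642 − 23148 = -118790;  -368179 − 118790 = -486969;  -1207839 − 486969 = -1694808
-3216 − 240 = -3456;  -23148 − 3456 = -26604;  -118790 − 26604 = -145394;  -486969 − 145394 = -632363;  -1694808 − 632363 = -2327171
-3456 − 240 = -3696;  -26604 − 3696 = -30300;  -145394 − 30300 = -175694;  -632363 − 175694 = -808057;  -2327171 − 808057 = -3135228

-3135228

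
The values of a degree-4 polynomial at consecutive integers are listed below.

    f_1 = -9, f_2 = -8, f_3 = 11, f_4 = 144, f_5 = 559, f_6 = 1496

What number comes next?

1, 19, 133, 415, 937
18, 114, 282, 522
96, 168, 240
72, 72
Fourth differences constant at 72.
240 + 72 = 312;  522 + 312 = 834;  937 + 834 = 1771;  1496 + 1771 = 3267

3267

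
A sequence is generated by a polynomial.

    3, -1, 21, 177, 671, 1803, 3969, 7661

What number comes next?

13467

Δ: -4, 22, 156, 494, 1132, 2166, 3692
Δ²: 26, 134, 338, 638, 1034, 1526
Δ³: 108, 204, 300, 396, 492
Δ⁴: 96, 96, 96, 96
Fourth differences constant at 96.
492 + 96 = 588;  1526 + 588 = 2114;  3692 + 2114 = 5806;  7661 + 5806 = 13467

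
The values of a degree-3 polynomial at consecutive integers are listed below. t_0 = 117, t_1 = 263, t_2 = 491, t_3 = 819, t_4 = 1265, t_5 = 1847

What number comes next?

2583

146, 228, 328, 446, 582
82, 100, 118, 136
18, 18, 18
The third differences are constant (18).
136 + 18 = 154;  582 + 154 = 736;  1847 + 736 = 2583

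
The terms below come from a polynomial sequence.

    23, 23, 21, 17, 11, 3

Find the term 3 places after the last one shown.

-33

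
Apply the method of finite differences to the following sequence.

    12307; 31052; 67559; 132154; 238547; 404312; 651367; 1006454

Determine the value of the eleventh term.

3069767

Δ: 18745 , 36507 , 64595 , 106393 , 165765 , 247055 , 355087
Δ²: 17762 , 28088 , 41798 , 59372 , 81290 , 108032
Δ³: 10326 , 13710 , 17574 , 21918 , 26742
Δ⁴: 3384 , 3864 , 4344 , 4824
Δ⁵: 480 , 480 , 480
Fifth differences constant at 480.
4824 + 480 = 5304;  26742 + 5304 = 32046;  108032 + 32046 = 140078;  355087 + 140078 = 495165;  1006454 + 495165 = 1501619
5304 + 480 = 5784;  32046 + 5784 = 37830;  140078 + 37830 = 177908;  495165 + 177908 = 673073;  1501619 + 673073 = 2174692
5784 + 480 = 6264;  37830 + 6264 = 44094;  177908 + 44094 = 222002;  673073 + 222002 = 895075;  2174692 + 895075 = 3069767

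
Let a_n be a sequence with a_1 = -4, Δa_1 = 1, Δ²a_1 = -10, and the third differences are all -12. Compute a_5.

-108

Build the table forward from the leading diagonal:
Third differences: -12, -12, -12, -12, -12
Second differences: -10, -22, -34, -46, -58
First differences: 1, -9, -31, -65, -111
a: -4, -3, -12, -43, -108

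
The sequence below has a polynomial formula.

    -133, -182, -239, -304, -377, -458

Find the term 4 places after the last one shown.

-49 , -57 , -65 , -73 , -81
-8 , -8 , -8 , -8
The second differences are constant (-8).
-81 − 8 = -89;  -458 − 89 = -547
-89 − 8 = -97;  -547 − 97 = -644
-97 − 8 = -105;  -644 − 105 = -749
-105 − 8 = -113;  -749 − 113 = -862

-862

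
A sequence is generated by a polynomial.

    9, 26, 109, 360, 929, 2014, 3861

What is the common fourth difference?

D1: 17, 83, 251, 569, 1085, 1847
D2: 66, 168, 318, 516, 762
D3: 102, 150, 198, 246
D4: 48, 48, 48

48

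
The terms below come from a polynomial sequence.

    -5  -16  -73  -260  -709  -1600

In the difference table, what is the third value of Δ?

-187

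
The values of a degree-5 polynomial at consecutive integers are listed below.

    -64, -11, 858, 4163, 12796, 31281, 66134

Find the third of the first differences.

3305

Δ: 53, 869, 3305, 8633, 18485, 34853
Δ²: 816, 2436, 5328, 9852, 16368
Δ³: 1620, 2892, 4524, 6516
Δ⁴: 1272, 1632, 1992
Δ⁵: 360, 360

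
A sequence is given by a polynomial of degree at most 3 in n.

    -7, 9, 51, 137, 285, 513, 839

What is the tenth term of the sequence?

2585

D1: 16, 42, 86, 148, 228, 326
D2: 26, 44, 62, 80, 98
D3: 18, 18, 18, 18
The third differences are constant (18).
98 + 18 = 116;  326 + 116 = 442;  839 + 442 = 1281
116 + 18 = 134;  442 + 134 = 576;  1281 + 576 = 1857
134 + 18 = 152;  576 + 152 = 728;  1857 + 728 = 2585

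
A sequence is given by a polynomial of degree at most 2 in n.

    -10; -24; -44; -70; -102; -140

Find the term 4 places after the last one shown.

-14  -20  -26  -32  -38
-6  -6  -6  -6
Constant second difference = -6, so extend:
-38 − 6 = -44;  -140 − 44 = -184
-44 − 6 = -50;  -184 − 50 = -234
-50 − 6 = -56;  -234 − 56 = -290
-56 − 6 = -62;  -290 − 62 = -352

-352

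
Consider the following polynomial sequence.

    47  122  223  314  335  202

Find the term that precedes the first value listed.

D1: 75  101  91  21  -133
D2: 26  -10  -70  -154
D3: -36  -60  -84
D4: -24  -24
The fourth differences are constant at -24.
Work back: -36 + 24 = -12;  26 + 12 = 38;  75 − 38 = 37;  47 − 37 = 10

10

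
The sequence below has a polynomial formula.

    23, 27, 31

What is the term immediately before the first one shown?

D1: 4, 4
The first differences are constant at 4.
Work back: 23 − 4 = 19

19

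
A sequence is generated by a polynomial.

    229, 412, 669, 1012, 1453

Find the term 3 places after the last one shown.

Δ: 183  257  343  441
Δ²: 74  86  98
Δ³: 12  12
Constant third difference = 12, so extend:
98 + 12 = 110;  441 + 110 = 551;  1453 + 551 = 2004
110 + 12 = 122;  551 + 122 = 673;  2004 + 673 = 2677
122 + 12 = 134;  673 + 134 = 807;  2677 + 807 = 3484

3484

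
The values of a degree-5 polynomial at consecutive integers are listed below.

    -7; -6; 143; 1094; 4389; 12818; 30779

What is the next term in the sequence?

D1: 1  149  951  3295  8429  17961
D2: 148  802  2344  5134  9532
D3: 654  1542  2790  4398
D4: 888  1248  1608
D5: 360  360
The fifth differences are constant (360).
1608 + 360 = 1968;  4398 + 1968 = 6366;  9532 + 6366 = 15898;  17961 + 15898 = 33859;  30779 + 33859 = 64638

64638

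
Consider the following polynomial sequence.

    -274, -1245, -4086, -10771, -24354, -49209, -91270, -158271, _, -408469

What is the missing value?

-259986

Using the first 8 terms:
First differences: -971  -2841  -6685  -13583  -24855  -42061  -67001
Second differences: -1870  -3844  -6898  -11272  -17206  -24940
Third differences: -1974  -3054  -4374  -5934  -7734
Fourth differences: -1080  -1320  -1560  -1800
Fifth differences: -240  -240  -240
Constant fifth difference = -240.
Extend forward: -1800 − 240 = -2040;  -7734 − 2040 = -9774;  -24940 − 9774 = -34714;  -67001 − 34714 = -101715;  -158271 − 101715 = -259986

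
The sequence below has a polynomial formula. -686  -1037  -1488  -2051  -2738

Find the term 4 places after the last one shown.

D1: -351, -451, -563, -687
D2: -100, -112, -124
D3: -12, -12
The third differences are constant (-12).
-124 − 12 = -136;  -687 − 136 = -823;  -2738 − 823 = -3561
-136 − 12 = -148;  -823 − 148 = -971;  -3561 − 971 = -4532
-148 − 12 = -160;  -971 − 160 = -1131;  -4532 − 1131 = -5663
-160 − 12 = -172;  -1131 − 172 = -1303;  -5663 − 1303 = -6966

-6966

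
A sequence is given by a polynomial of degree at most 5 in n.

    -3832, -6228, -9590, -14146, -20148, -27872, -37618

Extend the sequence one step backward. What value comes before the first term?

-2198

Δ: -2396, -3362, -4556, -6002, -7724, -9746
Δ²: -966, -1194, -1446, -1722, -2022
Δ³: -228, -252, -276, -300
Δ⁴: -24, -24, -24
The fourth differences are constant at -24.
Work back: -228 + 24 = -204;  -966 + 204 = -762;  -2396 + 762 = -1634;  -3832 + 1634 = -2198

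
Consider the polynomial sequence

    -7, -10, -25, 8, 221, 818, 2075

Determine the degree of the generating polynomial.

First differences: -3, -15, 33, 213, 597, 1257
Second differences: -12, 48, 180, 384, 660
Third differences: 60, 132, 204, 276
Fourth differences: 72, 72, 72
The fourth differences are constant, so the polynomial has degree 4.

4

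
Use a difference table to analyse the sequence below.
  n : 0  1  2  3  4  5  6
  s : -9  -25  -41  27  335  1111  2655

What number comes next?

D1: -16, -16, 68, 308, 776, 1544
D2: 0, 84, 240, 468, 768
D3: 84, 156, 228, 300
D4: 72, 72, 72
Fourth differences constant at 72.
300 + 72 = 372;  768 + 372 = 1140;  1544 + 1140 = 2684;  2655 + 2684 = 5339

5339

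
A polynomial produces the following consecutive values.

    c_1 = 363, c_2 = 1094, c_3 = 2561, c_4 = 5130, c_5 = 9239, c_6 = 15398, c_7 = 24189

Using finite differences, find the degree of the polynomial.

4

Δ: 731, 1467, 2569, 4109, 6159, 8791
Δ²: 736, 1102, 1540, 2050, 2632
Δ³: 366, 438, 510, 582
Δ⁴: 72, 72, 72
The fourth differences are constant, so the polynomial has degree 4.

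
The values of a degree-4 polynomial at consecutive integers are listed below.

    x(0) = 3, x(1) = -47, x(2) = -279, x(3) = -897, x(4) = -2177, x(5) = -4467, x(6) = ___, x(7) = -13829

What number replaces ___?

-8187

Using the first 6 terms:
-50, -232, -618, -1280, -2290
-182, -386, -662, -1010
-204, -276, -348
-72, -72
Constant fourth difference = -72.
Extend forward: -348 − 72 = -420;  -1010 − 420 = -1430;  -2290 − 1430 = -3720;  -4467 − 3720 = -8187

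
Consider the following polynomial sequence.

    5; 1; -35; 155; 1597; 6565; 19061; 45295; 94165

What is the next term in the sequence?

Δ: -4, -36, 190, 1442, 4968, 12496, 26234, 48870
Δ²: -32, 226, 1252, 3526, 7528, 13738, 22636
Δ³: 258, 1026, 2274, 4002, 6210, 8898
Δ⁴: 768, 1248, 1728, 2208, 2688
Δ⁵: 480, 480, 480, 480
Fifth differences constant at 480.
2688 + 480 = 3168;  8898 + 3168 = 12066;  22636 + 12066 = 34702;  48870 + 34702 = 83572;  94165 + 83572 = 177737

177737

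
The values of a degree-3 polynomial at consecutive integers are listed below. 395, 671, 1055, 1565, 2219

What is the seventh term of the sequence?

4031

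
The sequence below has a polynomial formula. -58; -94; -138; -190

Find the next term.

-36, -44, -52
-8, -8
The second differences are constant (-8).
-52 − 8 = -60;  -190 − 60 = -250

-250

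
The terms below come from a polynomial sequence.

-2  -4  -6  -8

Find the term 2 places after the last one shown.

-12

Δ: -2, -2, -2
The first differences are constant (-2).
-8 − 2 = -10
-10 − 2 = -12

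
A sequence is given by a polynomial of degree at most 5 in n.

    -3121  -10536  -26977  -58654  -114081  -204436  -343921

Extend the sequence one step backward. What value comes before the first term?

D1: -7415, -16441, -31677, -55427, -90355, -139485
D2: -9026, -15236, -23750, -34928, -49130
D3: -6210, -8514, -11178, -14202
D4: -2304, -2664, -3024
D5: -360, -360
The fifth differences are constant at -360.
Work back: -2304 + 360 = -1944;  -6210 + 1944 = -4266;  -9026 + 4266 = -4760;  -7415 + 4760 = -2655;  -3121 + 2655 = -466

-466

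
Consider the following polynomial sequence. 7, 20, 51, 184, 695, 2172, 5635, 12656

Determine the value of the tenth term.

13, 31, 133, 511, 1477, 3463, 7021
18, 102, 378, 966, 1986, 3558
84, 276, 588, 1020, 1572
192, 312, 432, 552
120, 120, 120
Fifth differences constant at 120.
552 + 120 = 672;  1572 + 672 = 2244;  3558 + 2244 = 5802;  7021 + 5802 = 12823;  12656 + 12823 = 25479
672 + 120 = 792;  2244 + 792 = 3036;  5802 + 3036 = 8838;  12823 + 8838 = 21661;  25479 + 21661 = 47140

47140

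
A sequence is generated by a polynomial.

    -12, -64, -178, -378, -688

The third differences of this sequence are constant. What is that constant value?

-24

First differences: -52, -114, -200, -310
Second differences: -62, -86, -110
Third differences: -24, -24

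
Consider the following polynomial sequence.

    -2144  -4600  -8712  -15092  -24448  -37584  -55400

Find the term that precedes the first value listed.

D1: -2456  -4112  -6380  -9356  -13136  -17816
D2: -1656  -2268  -2976  -3780  -4680
D3: -612  -708  -804  -900
D4: -96  -96  -96
The fourth differences are constant at -96.
Work back: -612 + 96 = -516;  -1656 + 516 = -1140;  -2456 + 1140 = -1316;  -2144 + 1316 = -828

-828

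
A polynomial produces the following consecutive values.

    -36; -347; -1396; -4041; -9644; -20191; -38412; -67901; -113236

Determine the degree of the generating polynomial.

-311, -1049, -2645, -5603, -10547, -18221, -29489, -45335
-738, -1596, -2958, -4944, -7674, -11268, -15846
-858, -1362, -1986, -2730, -3594, -4578
-504, -624, -744, -864, -984
-120, -120, -120, -120
The fifth differences are constant, so the polynomial has degree 5.

5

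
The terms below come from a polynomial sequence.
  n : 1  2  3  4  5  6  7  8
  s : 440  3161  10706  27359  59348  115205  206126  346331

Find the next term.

553424

2721  7545  16653  31989  55857  90921  140205
4824  9108  15336  23868  35064  49284
4284  6228  8532  11196  14220
1944  2304  2664  3024
360  360  360
Fifth differences constant at 360.
3024 + 360 = 3384;  14220 + 3384 = 17604;  49284 + 17604 = 66888;  140205 + 66888 = 207093;  346331 + 207093 = 553424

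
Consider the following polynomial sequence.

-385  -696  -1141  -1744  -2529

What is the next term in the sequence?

-3520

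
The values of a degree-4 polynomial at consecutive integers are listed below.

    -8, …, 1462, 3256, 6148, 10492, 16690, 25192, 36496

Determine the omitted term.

Using the last 7 terms:
D1: 1794, 2892, 4344, 6198, 8502, 11304
D2: 1098, 1452, 1854, 2304, 2802
D3: 354, 402, 450, 498
D4: 48, 48, 48
Constant fourth difference = 48.
Extend backward: 354 − 48 = 306;  1098 − 306 = 792;  1794 − 792 = 1002;  1462 − 1002 = 460

460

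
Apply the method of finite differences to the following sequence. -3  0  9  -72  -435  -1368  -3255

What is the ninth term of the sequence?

-11907

D1: 3, 9, -81, -363, -933, -1887
D2: 6, -90, -282, -570, -954
D3: -96, -192, -288, -384
D4: -96, -96, -96
Constant fourth difference = -96, so extend:
-384 − 96 = -480;  -954 − 480 = -1434;  -1887 − 1434 = -3321;  -3255 − 3321 = -6576
-480 − 96 = -576;  -1434 − 576 = -2010;  -3321 − 2010 = -5331;  -6576 − 5331 = -11907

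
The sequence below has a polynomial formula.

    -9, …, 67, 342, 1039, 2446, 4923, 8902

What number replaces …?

Using the last 6 terms:
First differences: 275, 697, 1407, 2477, 3979
Second differences: 422, 710, 1070, 1502
Third differences: 288, 360, 432
Fourth differences: 72, 72
Constant fourth difference = 72.
Extend backward: 288 − 72 = 216;  422 − 216 = 206;  275 − 206 = 69;  67 − 69 = -2

-2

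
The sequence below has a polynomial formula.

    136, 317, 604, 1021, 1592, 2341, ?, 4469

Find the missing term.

Using the first 6 terms:
Δ: 181, 287, 417, 571, 749
Δ²: 106, 130, 154, 178
Δ³: 24, 24, 24
Constant third difference = 24.
Extend forward: 178 + 24 = 202;  749 + 202 = 951;  2341 + 951 = 3292

3292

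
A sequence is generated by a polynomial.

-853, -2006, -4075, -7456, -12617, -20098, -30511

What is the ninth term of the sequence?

-62941

-1153, -2069, -3381, -5161, -7481, -10413
-916, -1312, -1780, -2320, -2932
-396, -468, -540, -612
-72, -72, -72
Fourth differences constant at -72.
-612 − 72 = -684;  -2932 − 684 = -3616;  -10413 − 3616 = -14029;  -30511 − 14029 = -44540
-684 − 72 = -756;  -3616 − 756 = -4372;  -14029 − 4372 = -18401;  -44540 − 18401 = -62941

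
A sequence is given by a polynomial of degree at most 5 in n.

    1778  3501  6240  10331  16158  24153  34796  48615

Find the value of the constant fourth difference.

D1: 1723, 2739, 4091, 5827, 7995, 10643, 13819
D2: 1016, 1352, 1736, 2168, 2648, 3176
D3: 336, 384, 432, 480, 528
D4: 48, 48, 48, 48

48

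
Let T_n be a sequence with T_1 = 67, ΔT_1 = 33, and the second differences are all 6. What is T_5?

235

Build the table forward from the leading diagonal:
Second differences: 6  6  6  6  6
First differences: 33  39  45  51  57
T: 67  100  139  184  235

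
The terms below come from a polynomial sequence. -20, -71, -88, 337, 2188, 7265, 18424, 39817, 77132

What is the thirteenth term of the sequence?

-51  -17  425  1851  5077  11159  21393  37315
34  442  1426  3226  6082  10234  15922
408  984  1800  2856  4152  5688
576  816  1056  1296  1536
240  240  240  240
Fifth differences constant at 240.
1536 + 240 = 1776;  5688 + 1776 = 7464;  15922 + 7464 = 23386;  37315 + 23386 = 60701;  77132 + 60701 = 137833
1776 + 240 = 2016;  7464 + 2016 = 9480;  23386 + 9480 = 32866;  60701 + 32866 = 93567;  137833 + 93567 = 231400
2016 + 240 = 2256;  9480 + 2256 = 11736;  32866 + 11736 = 44602;  93567 + 44602 = 138169;  231400 + 138169 = 369569
2256 + 240 = 2496;  11736 + 2496 = 14232;  44602 + 14232 = 58834;  138169 + 58834 = 197003;  369569 + 197003 = 566572

566572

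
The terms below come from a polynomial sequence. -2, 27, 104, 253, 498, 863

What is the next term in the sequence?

1372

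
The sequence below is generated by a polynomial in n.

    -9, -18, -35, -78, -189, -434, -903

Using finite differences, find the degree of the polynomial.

4

First differences: -9, -17, -43, -111, -245, -469
Second differences: -8, -26, -68, -134, -224
Third differences: -18, -42, -66, -90
Fourth differences: -24, -24, -24
The fourth differences are constant, so the polynomial has degree 4.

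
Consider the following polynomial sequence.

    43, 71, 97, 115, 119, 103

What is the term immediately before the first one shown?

19

28  26  18  4  -16
-2  -8  -14  -20
-6  -6  -6
The third differences are constant at -6.
Work back: -2 + 6 = 4;  28 − 4 = 24;  43 − 24 = 19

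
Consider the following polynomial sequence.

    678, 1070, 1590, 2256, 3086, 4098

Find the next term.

5310

Δ: 392, 520, 666, 830, 1012
Δ²: 128, 146, 164, 182
Δ³: 18, 18, 18
Third differences constant at 18.
182 + 18 = 200;  1012 + 200 = 1212;  4098 + 1212 = 5310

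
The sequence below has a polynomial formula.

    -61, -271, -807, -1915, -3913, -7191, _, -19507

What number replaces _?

Using the first 6 terms:
First differences: -210, -536, -1108, -1998, -3278
Second differences: -326, -572, -890, -1280
Third differences: -246, -318, -390
Fourth differences: -72, -72
Constant fourth difference = -72.
Extend forward: -390 − 72 = -462;  -1280 − 462 = -1742;  -3278 − 1742 = -5020;  -7191 − 5020 = -12211

-12211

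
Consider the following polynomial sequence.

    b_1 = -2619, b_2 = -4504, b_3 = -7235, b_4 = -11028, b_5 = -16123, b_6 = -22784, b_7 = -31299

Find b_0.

-1388

-1885, -2731, -3793, -5095, -6661, -8515
-846, -1062, -1302, -1566, -1854
-216, -240, -264, -288
-24, -24, -24
The fourth differences are constant at -24.
Work back: -216 + 24 = -192;  -846 + 192 = -654;  -1885 + 654 = -1231;  -2619 + 1231 = -1388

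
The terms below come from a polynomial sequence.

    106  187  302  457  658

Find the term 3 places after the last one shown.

First differences: 81 , 115 , 155 , 201
Second differences: 34 , 40 , 46
Third differences: 6 , 6
Constant third difference = 6, so extend:
46 + 6 = 52;  201 + 52 = 253;  658 + 253 = 911
52 + 6 = 58;  253 + 58 = 311;  911 + 311 = 1222
58 + 6 = 64;  311 + 64 = 375;  1222 + 375 = 1597

1597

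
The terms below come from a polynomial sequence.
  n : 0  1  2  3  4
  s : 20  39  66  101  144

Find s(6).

254

19, 27, 35, 43
8, 8, 8
Second differences constant at 8.
43 + 8 = 51;  144 + 51 = 195
51 + 8 = 59;  195 + 59 = 254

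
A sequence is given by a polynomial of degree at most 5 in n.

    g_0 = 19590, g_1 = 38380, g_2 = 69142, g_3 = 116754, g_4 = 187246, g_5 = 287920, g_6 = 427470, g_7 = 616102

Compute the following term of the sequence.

865654

Δ: 18790, 30762, 47612, 70492, 100674, 139550, 188632
Δ²: 11972, 16850, 22880, 30182, 38876, 49082
Δ³: 4878, 6030, 7302, 8694, 10206
Δ⁴: 1152, 1272, 1392, 1512
Δ⁵: 120, 120, 120
Fifth differences constant at 120.
1512 + 120 = 1632;  10206 + 1632 = 11838;  49082 + 11838 = 60920;  188632 + 60920 = 249552;  616102 + 249552 = 865654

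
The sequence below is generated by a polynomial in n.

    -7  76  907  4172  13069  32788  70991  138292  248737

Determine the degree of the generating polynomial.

5

First differences: 83, 831, 3265, 8897, 19719, 38203, 67301, 110445
Second differences: 748, 2434, 5632, 10822, 18484, 29098, 43144
Third differences: 1686, 3198, 5190, 7662, 10614, 14046
Fourth differences: 1512, 1992, 2472, 2952, 3432
Fifth differences: 480, 480, 480, 480
The fifth differences are constant, so the polynomial has degree 5.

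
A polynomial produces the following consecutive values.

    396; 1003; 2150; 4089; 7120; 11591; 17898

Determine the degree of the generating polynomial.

4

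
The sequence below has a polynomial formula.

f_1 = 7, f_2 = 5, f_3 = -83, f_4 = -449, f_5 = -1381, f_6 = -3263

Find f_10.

D1: -2 , -88 , -366 , -932 , -1882
D2: -86 , -278 , -566 , -950
D3: -192 , -288 , -384
D4: -96 , -96
Constant fourth difference = -96, so extend:
-384 − 96 = -480;  -950 − 480 = -1430;  -1882 − 1430 = -3312;  -3263 − 3312 = -6575
-480 − 96 = -576;  -1430 − 576 = -2006;  -3312 − 2006 = -5318;  -6575 − 5318 = -11893
-576 − 96 = -672;  -2006 − 672 = -2678;  -5318 − 2678 = -7996;  -11893 − 7996 = -19889
-672 − 96 = -768;  -2678 − 768 = -3446;  -7996 − 3446 = -11442;  -19889 − 11442 = -31331

-31331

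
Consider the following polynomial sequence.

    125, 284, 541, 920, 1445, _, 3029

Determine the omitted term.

Using the first 5 terms:
Δ: 159, 257, 379, 525
Δ²: 98, 122, 146
Δ³: 24, 24
Constant third difference = 24.
Extend forward: 146 + 24 = 170;  525 + 170 = 695;  1445 + 695 = 2140

2140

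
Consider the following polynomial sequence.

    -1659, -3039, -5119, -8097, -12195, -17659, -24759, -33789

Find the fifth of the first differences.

-5464

First differences: -1380, -2080, -2978, -4098, -5464, -7100, -9030
Second differences: -700, -898, -1120, -1366, -1636, -1930
Third differences: -198, -222, -246, -270, -294
Fourth differences: -24, -24, -24, -24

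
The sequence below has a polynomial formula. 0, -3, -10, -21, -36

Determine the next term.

-55

-3, -7, -11, -15
-4, -4, -4
The second differences are constant (-4).
-15 − 4 = -19;  -36 − 19 = -55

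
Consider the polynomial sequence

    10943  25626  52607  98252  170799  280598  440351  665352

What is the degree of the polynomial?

5

14683, 26981, 45645, 72547, 109799, 159753, 225001
12298, 18664, 26902, 37252, 49954, 65248
6366, 8238, 10350, 12702, 15294
1872, 2112, 2352, 2592
240, 240, 240
The fifth differences are constant, so the polynomial has degree 5.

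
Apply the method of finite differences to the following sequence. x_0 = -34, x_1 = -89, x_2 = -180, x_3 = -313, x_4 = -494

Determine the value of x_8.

-1818

D1: -55, -91, -133, -181
D2: -36, -42, -48
D3: -6, -6
The third differences are constant (-6).
-48 − 6 = -54;  -181 − 54 = -235;  -494 − 235 = -729
-54 − 6 = -60;  -235 − 60 = -295;  -729 − 295 = -1024
-60 − 6 = -66;  -295 − 66 = -361;  -1024 − 361 = -1385
-66 − 6 = -72;  -361 − 72 = -433;  -1385 − 433 = -1818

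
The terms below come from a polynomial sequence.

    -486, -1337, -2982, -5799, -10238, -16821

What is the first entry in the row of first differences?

D1: -851, -1645, -2817, -4439, -6583
D2: -794, -1172, -1622, -2144
D3: -378, -450, -522
D4: -72, -72

-851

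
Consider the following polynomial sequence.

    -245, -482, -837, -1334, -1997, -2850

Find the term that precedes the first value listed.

-102

D1: -237  -355  -497  -663  -853
D2: -118  -142  -166  -190
D3: -24  -24  -24
The third differences are constant at -24.
Work back: -118 + 24 = -94;  -237 + 94 = -143;  -245 + 143 = -102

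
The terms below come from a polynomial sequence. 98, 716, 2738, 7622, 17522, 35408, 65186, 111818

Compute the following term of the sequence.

181442

First differences: 618, 2022, 4884, 9900, 17886, 29778, 46632
Second differences: 1404, 2862, 5016, 7986, 11892, 16854
Third differences: 1458, 2154, 2970, 3906, 4962
Fourth differences: 696, 816, 936, 1056
Fifth differences: 120, 120, 120
Fifth differences constant at 120.
1056 + 120 = 1176;  4962 + 1176 = 6138;  16854 + 6138 = 22992;  46632 + 22992 = 69624;  111818 + 69624 = 181442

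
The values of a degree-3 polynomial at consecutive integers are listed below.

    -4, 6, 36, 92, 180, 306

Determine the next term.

Δ: 10 , 30 , 56 , 88 , 126
Δ²: 20 , 26 , 32 , 38
Δ³: 6 , 6 , 6
The third differences are constant (6).
38 + 6 = 44;  126 + 44 = 170;  306 + 170 = 476

476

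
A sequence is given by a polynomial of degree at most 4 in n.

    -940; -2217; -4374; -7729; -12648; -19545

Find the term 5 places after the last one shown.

D1: -1277  -2157  -3355  -4919  -6897
D2: -880  -1198  -1564  -1978
D3: -318  -366  -414
D4: -48  -48
The fourth differences are constant (-48).
-414 − 48 = -462;  -1978 − 462 = -2440;  -6897 − 2440 = -9337;  -19545 − 9337 = -28882
-462 − 48 = -510;  -2440 − 510 = -2950;  -9337 − 2950 = -12287;  -28882 − 12287 = -41169
-510 − 48 = -558;  -2950 − 558 = -3508;  -12287 − 3508 = -15795;  -41169 − 15795 = -56964
-558 − 48 = -606;  -3508 − 606 = -4114;  -15795 − 4114 = -19909;  -56964 − 19909 = -76873
-606 − 48 = -654;  -4114 − 654 = -4768;  -19909 − 4768 = -24677;  -76873 − 24677 = -101550

-101550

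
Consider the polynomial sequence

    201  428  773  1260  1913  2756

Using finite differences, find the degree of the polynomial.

227, 345, 487, 653, 843
118, 142, 166, 190
24, 24, 24
The third differences are constant, so the polynomial has degree 3.

3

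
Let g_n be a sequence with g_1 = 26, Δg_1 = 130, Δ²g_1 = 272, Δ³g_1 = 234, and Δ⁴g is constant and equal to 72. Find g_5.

Build the table forward from the leading diagonal:
Δ⁴: 72  72  72  72  72
Δ³: 234  306  378  450  522
Δ²: 272  506  812  1190  1640
Δ: 130  402  908  1720  2910
g: 26  156  558  1466  3186

3186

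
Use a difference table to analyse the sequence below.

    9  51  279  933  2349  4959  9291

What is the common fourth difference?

96

First differences: 42, 228, 654, 1416, 2610, 4332
Second differences: 186, 426, 762, 1194, 1722
Third differences: 240, 336, 432, 528
Fourth differences: 96, 96, 96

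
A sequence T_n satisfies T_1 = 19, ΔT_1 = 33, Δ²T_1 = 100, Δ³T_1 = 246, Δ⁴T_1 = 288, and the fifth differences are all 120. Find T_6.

Build the table forward from the leading diagonal:
Fifth differences: 120, 120, 120, 120, 120, 120
Fourth differences: 288, 408, 528, 648, 768, 888
Third differences: 246, 534, 942, 1470, 2118, 2886
Second differences: 100, 346, 880, 1822, 3292, 5410
First differences: 33, 133, 479, 1359, 3181, 6473
T: 19, 52, 185, 664, 2023, 5204

5204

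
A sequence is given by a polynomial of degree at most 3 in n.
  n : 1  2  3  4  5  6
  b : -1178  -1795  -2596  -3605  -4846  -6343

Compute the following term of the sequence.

First differences: -617 , -801 , -1009 , -1241 , -1497
Second differences: -184 , -208 , -232 , -256
Third differences: -24 , -24 , -24
The third differences are constant (-24).
-256 − 24 = -280;  -1497 − 280 = -1777;  -6343 − 1777 = -8120

-8120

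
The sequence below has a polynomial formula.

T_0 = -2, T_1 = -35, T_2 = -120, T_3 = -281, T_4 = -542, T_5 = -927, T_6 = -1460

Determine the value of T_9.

-4187

Δ: -33, -85, -161, -261, -385, -533
Δ²: -52, -76, -100, -124, -148
Δ³: -24, -24, -24, -24
Constant third difference = -24, so extend:
-148 − 24 = -172;  -533 − 172 = -705;  -1460 − 705 = -2165
-172 − 24 = -196;  -705 − 196 = -901;  -2165 − 901 = -3066
-196 − 24 = -220;  -901 − 220 = -1121;  -3066 − 1121 = -4187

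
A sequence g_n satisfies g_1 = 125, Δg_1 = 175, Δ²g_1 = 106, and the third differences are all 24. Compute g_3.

581

Build the table forward from the leading diagonal:
D3: 24  24  24
D2: 106  130  154
D1: 175  281  411
g: 125  300  581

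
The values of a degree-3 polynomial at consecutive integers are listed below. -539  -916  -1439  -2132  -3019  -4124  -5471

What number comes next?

-7084

First differences: -377 , -523 , -693 , -887 , -1105 , -1347
Second differences: -146 , -170 , -194 , -218 , -242
Third differences: -24 , -24 , -24 , -24
Constant third difference = -24, so extend:
-242 − 24 = -266;  -1347 − 266 = -1613;  -5471 − 1613 = -7084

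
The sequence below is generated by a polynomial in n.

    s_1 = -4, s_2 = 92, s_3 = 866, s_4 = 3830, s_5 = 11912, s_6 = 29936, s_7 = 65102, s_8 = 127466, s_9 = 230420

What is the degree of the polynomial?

D1: 96, 774, 2964, 8082, 18024, 35166, 62364, 102954
D2: 678, 2190, 5118, 9942, 17142, 27198, 40590
D3: 1512, 2928, 4824, 7200, 10056, 13392
D4: 1416, 1896, 2376, 2856, 3336
D5: 480, 480, 480, 480
The fifth differences are constant, so the polynomial has degree 5.

5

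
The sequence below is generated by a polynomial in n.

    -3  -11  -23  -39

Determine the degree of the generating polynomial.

D1: -8, -12, -16
D2: -4, -4
The second differences are constant, so the polynomial has degree 2.

2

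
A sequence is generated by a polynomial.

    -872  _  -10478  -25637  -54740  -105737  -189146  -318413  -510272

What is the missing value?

-3521

Using the last 7 terms:
D1: -15159  -29103  -50997  -83409  -129267  -191859
D2: -13944  -21894  -32412  -45858  -62592
D3: -7950  -10518  -13446  -16734
D4: -2568  -2928  -3288
D5: -360  -360
Constant fifth difference = -360.
Extend backward: -2568 + 360 = -2208;  -7950 + 2208 = -5742;  -13944 + 5742 = -8202;  -15159 + 8202 = -6957;  -10478 + 6957 = -3521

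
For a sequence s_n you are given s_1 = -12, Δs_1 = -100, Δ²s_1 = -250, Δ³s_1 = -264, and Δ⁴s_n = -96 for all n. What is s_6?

Build the table forward from the leading diagonal:
Δ⁴: -96, -96, -96, -96, -96, -96
Δ³: -264, -360, -456, -552, -648, -744
Δ²: -250, -514, -874, -1330, -1882, -2530
Δ: -100, -350, -864, -1738, -3068, -4950
s: -12, -112, -462, -1326, -3064, -6132

-6132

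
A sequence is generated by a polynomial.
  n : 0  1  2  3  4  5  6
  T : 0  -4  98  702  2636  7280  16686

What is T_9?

106596

First differences: -4, 102, 604, 1934, 4644, 9406
Second differences: 106, 502, 1330, 2710, 4762
Third differences: 396, 828, 1380, 2052
Fourth differences: 432, 552, 672
Fifth differences: 120, 120
Constant fifth difference = 120, so extend:
672 + 120 = 792;  2052 + 792 = 2844;  4762 + 2844 = 7606;  9406 + 7606 = 17012;  16686 + 17012 = 33698
792 + 120 = 912;  2844 + 912 = 3756;  7606 + 3756 = 11362;  17012 + 11362 = 28374;  33698 + 28374 = 62072
912 + 120 = 1032;  3756 + 1032 = 4788;  11362 + 4788 = 16150;  28374 + 16150 = 44524;  62072 + 44524 = 106596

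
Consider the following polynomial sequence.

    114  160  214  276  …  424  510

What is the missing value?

346

Using the first 4 terms:
D1: 46  54  62
D2: 8  8
Constant second difference = 8.
Extend forward: 62 + 8 = 70;  276 + 70 = 346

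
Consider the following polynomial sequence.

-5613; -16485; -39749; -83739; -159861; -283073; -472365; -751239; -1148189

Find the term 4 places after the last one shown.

First differences: -10872 , -23264 , -43990 , -76122 , -123212 , -189292 , -278874 , -396950
Second differences: -12392 , -20726 , -32132 , -47090 , -66080 , -89582 , -118076
Third differences: -8334 , -11406 , -14958 , -18990 , -23502 , -28494
Fourth differences: -3072 , -3552 , -4032 , -4512 , -4992
Fifth differences: -480 , -480 , -480 , -480
Constant fifth difference = -480, so extend:
-4992 − 480 = -5472;  -28494 − 5472 = -33966;  -118076 − 33966 = -152042;  -396950 − 152042 = -548992;  -1148189 − 548992 = -1697181
-5472 − 480 = -5952;  -33966 − 5952 = -39918;  -152042 − 39918 = -191960;  -548992 − 191960 = -740952;  -1697181 − 740952 = -2438133
-5952 − 480 = -6432;  -39918 − 6432 = -46350;  -191960 − 46350 = -238310;  -740952 − 238310 = -979262;  -2438133 − 979262 = -3417395
-6432 − 480 = -6912;  -46350 − 6912 = -53262;  -238310 − 53262 = -291572;  -979262 − 291572 = -1270834;  -3417395 − 1270834 = -4688229

-4688229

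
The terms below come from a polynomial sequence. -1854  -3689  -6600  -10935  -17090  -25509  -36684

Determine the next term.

First differences: -1835  -2911  -4335  -6155  -8419  -11175
Second differences: -1076  -1424  -1820  -2264  -2756
Third differences: -348  -396  -444  -492
Fourth differences: -48  -48  -48
Fourth differences constant at -48.
-492 − 48 = -540;  -2756 − 540 = -3296;  -11175 − 3296 = -14471;  -36684 − 14471 = -51155

-51155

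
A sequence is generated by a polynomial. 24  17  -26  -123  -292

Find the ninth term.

-2048

-7  -43  -97  -169
-36  -54  -72
-18  -18
Constant third difference = -18, so extend:
-72 − 18 = -90;  -169 − 90 = -259;  -292 − 259 = -551
-90 − 18 = -108;  -259 − 108 = -367;  -551 − 367 = -918
-108 − 18 = -126;  -367 − 126 = -493;  -918 − 493 = -1411
-126 − 18 = -144;  -493 − 144 = -637;  -1411 − 637 = -2048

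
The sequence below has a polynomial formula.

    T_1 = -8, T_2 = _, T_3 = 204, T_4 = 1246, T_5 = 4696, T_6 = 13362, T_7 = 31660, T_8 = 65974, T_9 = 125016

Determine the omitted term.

Using the last 7 terms:
First differences: 1042, 3450, 8666, 18298, 34314, 59042
Second differences: 2408, 5216, 9632, 16016, 24728
Third differences: 2808, 4416, 6384, 8712
Fourth differences: 1608, 1968, 2328
Fifth differences: 360, 360
Constant fifth difference = 360.
Extend backward: 1608 − 360 = 1248;  2808 − 1248 = 1560;  2408 − 1560 = 848;  1042 − 848 = 194;  204 − 194 = 10

10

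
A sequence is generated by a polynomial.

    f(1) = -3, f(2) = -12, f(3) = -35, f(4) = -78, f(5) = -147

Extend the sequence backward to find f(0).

-2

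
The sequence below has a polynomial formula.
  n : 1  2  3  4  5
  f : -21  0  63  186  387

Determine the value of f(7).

D1: 21, 63, 123, 201
D2: 42, 60, 78
D3: 18, 18
The third differences are constant (18).
78 + 18 = 96;  201 + 96 = 297;  387 + 297 = 684
96 + 18 = 114;  297 + 114 = 411;  684 + 411 = 1095

1095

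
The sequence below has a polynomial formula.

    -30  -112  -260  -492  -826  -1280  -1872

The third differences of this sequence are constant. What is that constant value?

-18

Δ: -82, -148, -232, -334, -454, -592
Δ²: -66, -84, -102, -120, -138
Δ³: -18, -18, -18, -18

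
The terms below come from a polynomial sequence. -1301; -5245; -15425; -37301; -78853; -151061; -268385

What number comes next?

-449245

D1: -3944, -10180, -21876, -41552, -72208, -117324
D2: -6236, -11696, -19676, -30656, -45116
D3: -5460, -7980, -10980, -14460
D4: -2520, -3000, -3480
D5: -480, -480
Constant fifth difference = -480, so extend:
-3480 − 480 = -3960;  -14460 − 3960 = -18420;  -45116 − 18420 = -63536;  -117324 − 63536 = -180860;  -268385 − 180860 = -449245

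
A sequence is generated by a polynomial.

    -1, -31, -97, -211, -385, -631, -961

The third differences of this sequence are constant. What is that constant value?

First differences: -30, -66, -114, -174, -246, -330
Second differences: -36, -48, -60, -72, -84
Third differences: -12, -12, -12, -12

-12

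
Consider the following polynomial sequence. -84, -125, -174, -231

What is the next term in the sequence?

-296

First differences: -41, -49, -57
Second differences: -8, -8
Second differences constant at -8.
-57 − 8 = -65;  -231 − 65 = -296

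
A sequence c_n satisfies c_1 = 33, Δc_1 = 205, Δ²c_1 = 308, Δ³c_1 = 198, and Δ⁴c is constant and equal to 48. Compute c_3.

751

Build the table forward from the leading diagonal:
Δ⁴: 48  48  48
Δ³: 198  246  294
Δ²: 308  506  752
Δ: 205  513  1019
c: 33  238  751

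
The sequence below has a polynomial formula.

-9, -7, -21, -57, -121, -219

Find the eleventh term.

-1429

First differences: 2 , -14 , -36 , -64 , -98
Second differences: -16 , -22 , -28 , -34
Third differences: -6 , -6 , -6
The third differences are constant (-6).
-34 − 6 = -40;  -98 − 40 = -138;  -219 − 138 = -357
-40 − 6 = -46;  -138 − 46 = -184;  -357 − 184 = -541
-46 − 6 = -52;  -184 − 52 = -236;  -541 − 236 = -777
-52 − 6 = -58;  -236 − 58 = -294;  -777 − 294 = -1071
-58 − 6 = -64;  -294 − 64 = -358;  -1071 − 358 = -1429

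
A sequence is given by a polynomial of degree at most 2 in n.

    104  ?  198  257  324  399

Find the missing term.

Using the last 4 terms:
59  67  75
8  8
Constant second difference = 8.
Extend backward: 59 − 8 = 51;  198 − 51 = 147

147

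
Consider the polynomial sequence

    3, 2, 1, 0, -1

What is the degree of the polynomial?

1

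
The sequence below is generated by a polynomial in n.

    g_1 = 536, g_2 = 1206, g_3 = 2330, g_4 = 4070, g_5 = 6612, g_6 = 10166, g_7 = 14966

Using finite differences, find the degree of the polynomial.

4

Δ: 670, 1124, 1740, 2542, 3554, 4800
Δ²: 454, 616, 802, 1012, 1246
Δ³: 162, 186, 210, 234
Δ⁴: 24, 24, 24
The fourth differences are constant, so the polynomial has degree 4.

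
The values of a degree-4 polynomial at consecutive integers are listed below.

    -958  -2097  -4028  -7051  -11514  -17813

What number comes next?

-26392

-1139  -1931  -3023  -4463  -6299
-792  -1092  -1440  -1836
-300  -348  -396
-48  -48
The fourth differences are constant (-48).
-396 − 48 = -444;  -1836 − 444 = -2280;  -6299 − 2280 = -8579;  -17813 − 8579 = -26392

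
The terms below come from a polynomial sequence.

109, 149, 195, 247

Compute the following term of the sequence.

D1: 40 , 46 , 52
D2: 6 , 6
Constant second difference = 6, so extend:
52 + 6 = 58;  247 + 58 = 305

305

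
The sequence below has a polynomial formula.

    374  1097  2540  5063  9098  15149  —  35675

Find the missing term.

Using the first 6 terms:
First differences: 723  1443  2523  4035  6051
Second differences: 720  1080  1512  2016
Third differences: 360  432  504
Fourth differences: 72  72
Constant fourth difference = 72.
Extend forward: 504 + 72 = 576;  2016 + 576 = 2592;  6051 + 2592 = 8643;  15149 + 8643 = 23792

23792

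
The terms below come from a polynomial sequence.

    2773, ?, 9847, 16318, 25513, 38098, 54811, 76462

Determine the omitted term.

Using the last 6 terms:
Δ: 6471, 9195, 12585, 16713, 21651
Δ²: 2724, 3390, 4128, 4938
Δ³: 666, 738, 810
Δ⁴: 72, 72
Constant fourth difference = 72.
Extend backward: 666 − 72 = 594;  2724 − 594 = 2130;  6471 − 2130 = 4341;  9847 − 4341 = 5506

5506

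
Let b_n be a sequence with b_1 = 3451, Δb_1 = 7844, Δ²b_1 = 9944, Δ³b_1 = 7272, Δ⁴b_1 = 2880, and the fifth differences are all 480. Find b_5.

Build the table forward from the leading diagonal:
Fifth differences: 480  480  480  480  480
Fourth differences: 2880  3360  3840  4320  4800
Third differences: 7272  10152  13512  17352  21672
Second differences: 9944  17216  27368  40880  58232
First differences: 7844  17788  35004  62372  103252
b: 3451  11295  29083  64087  126459

126459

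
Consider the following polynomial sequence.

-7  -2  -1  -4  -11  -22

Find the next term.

First differences: 5, 1, -3, -7, -11
Second differences: -4, -4, -4, -4
The second differences are constant (-4).
-11 − 4 = -15;  -22 − 15 = -37

-37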